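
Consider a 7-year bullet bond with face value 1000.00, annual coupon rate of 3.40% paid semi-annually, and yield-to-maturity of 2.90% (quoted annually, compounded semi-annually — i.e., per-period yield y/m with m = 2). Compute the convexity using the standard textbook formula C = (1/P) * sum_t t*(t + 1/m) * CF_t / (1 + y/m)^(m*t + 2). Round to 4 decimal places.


Answer: Convexity = 44.2711

Derivation:
Coupon per period c = face * coupon_rate / m = 17.000000
Periods per year m = 2; per-period yield y/m = 0.014500
Number of cashflows N = 14
Cashflows (t years, CF_t, discount factor 1/(1+y/m)^(m*t), PV):
  t = 0.5000: CF_t = 17.000000, DF = 0.985707, PV = 16.757023
  t = 1.0000: CF_t = 17.000000, DF = 0.971619, PV = 16.517519
  t = 1.5000: CF_t = 17.000000, DF = 0.957732, PV = 16.281438
  t = 2.0000: CF_t = 17.000000, DF = 0.944043, PV = 16.048732
  t = 2.5000: CF_t = 17.000000, DF = 0.930550, PV = 15.819351
  t = 3.0000: CF_t = 17.000000, DF = 0.917250, PV = 15.593249
  t = 3.5000: CF_t = 17.000000, DF = 0.904140, PV = 15.370378
  t = 4.0000: CF_t = 17.000000, DF = 0.891217, PV = 15.150693
  t = 4.5000: CF_t = 17.000000, DF = 0.878479, PV = 14.934148
  t = 5.0000: CF_t = 17.000000, DF = 0.865923, PV = 14.720698
  t = 5.5000: CF_t = 17.000000, DF = 0.853547, PV = 14.510299
  t = 6.0000: CF_t = 17.000000, DF = 0.841347, PV = 14.302907
  t = 6.5000: CF_t = 17.000000, DF = 0.829322, PV = 14.098479
  t = 7.0000: CF_t = 1017.000000, DF = 0.817469, PV = 831.365951
Price P = sum_t PV_t = 1031.470866
Convexity numerator sum_t t*(t + 1/m) * CF_t / (1+y/m)^(m*t + 2):
  t = 0.5000: term = 8.140719
  t = 1.0000: term = 24.073098
  t = 1.5000: term = 47.458053
  t = 2.0000: term = 77.966245
  t = 2.5000: term = 115.277839
  t = 3.0000: term = 159.082281
  t = 3.5000: term = 209.078076
  t = 4.0000: term = 264.972567
  t = 4.5000: term = 326.481724
  t = 5.0000: term = 393.329934
  t = 5.5000: term = 465.249798
  t = 6.0000: term = 541.981933
  t = 6.5000: term = 623.274771
  t = 7.0000: term = 42407.965159
Convexity = (1/P) * sum = 45664.332195 / 1031.470866 = 44.271083


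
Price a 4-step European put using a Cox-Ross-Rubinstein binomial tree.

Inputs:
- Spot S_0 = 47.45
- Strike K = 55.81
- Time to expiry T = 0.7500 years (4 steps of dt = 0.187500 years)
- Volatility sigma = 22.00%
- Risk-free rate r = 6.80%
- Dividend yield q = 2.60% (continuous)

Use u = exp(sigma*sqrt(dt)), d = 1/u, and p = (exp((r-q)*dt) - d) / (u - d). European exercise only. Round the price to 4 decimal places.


dt = T/N = 0.187500
u = exp(sigma*sqrt(dt)) = 1.099948; d = 1/u = 0.909134
p = (exp((r-q)*dt) - d) / (u - d) = 0.517636
Discount per step: exp(-r*dt) = 0.987331
Stock lattice S(k, i) with i counting down-moves:
  k=0: S(0,0) = 47.4500
  k=1: S(1,0) = 52.1925; S(1,1) = 43.1384
  k=2: S(2,0) = 57.4091; S(2,1) = 47.4500; S(2,2) = 39.2186
  k=3: S(3,0) = 63.1470; S(3,1) = 52.1925; S(3,2) = 43.1384; S(3,3) = 35.6550
  k=4: S(4,0) = 69.4584; S(4,1) = 57.4091; S(4,2) = 47.4500; S(4,3) = 39.2186; S(4,4) = 32.4151
Terminal payoffs V(N, i) = max(K - S_T, 0):
  V(4,0) = 0.000000; V(4,1) = 0.000000; V(4,2) = 8.360000; V(4,3) = 16.591407; V(4,4) = 23.394868
Backward induction: V(k, i) = exp(-r*dt) * [p * V(k+1, i) + (1-p) * V(k+1, i+1)].
  V(3,0) = exp(-r*dt) * [p*0.000000 + (1-p)*0.000000] = 0.000000
  V(3,1) = exp(-r*dt) * [p*0.000000 + (1-p)*8.360000] = 3.981476
  V(3,2) = exp(-r*dt) * [p*8.360000 + (1-p)*16.591407] = 12.174320
  V(3,3) = exp(-r*dt) * [p*16.591407 + (1-p)*23.394868] = 19.621379
  V(2,0) = exp(-r*dt) * [p*0.000000 + (1-p)*3.981476] = 1.896190
  V(2,1) = exp(-r*dt) * [p*3.981476 + (1-p)*12.174320] = 7.832902
  V(2,2) = exp(-r*dt) * [p*12.174320 + (1-p)*19.621379] = 15.566768
  V(1,0) = exp(-r*dt) * [p*1.896190 + (1-p)*7.832902] = 4.699544
  V(1,1) = exp(-r*dt) * [p*7.832902 + (1-p)*15.566768] = 11.416944
  V(0,0) = exp(-r*dt) * [p*4.699544 + (1-p)*11.416944] = 7.839188

Answer: Price = V(0,0) = 7.8392


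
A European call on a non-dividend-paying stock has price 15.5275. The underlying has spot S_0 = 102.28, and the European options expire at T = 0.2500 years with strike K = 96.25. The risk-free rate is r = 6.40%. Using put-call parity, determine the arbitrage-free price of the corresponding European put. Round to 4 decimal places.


Answer: Put price = 7.9698

Derivation:
Put-call parity: C - P = S_0 * exp(-qT) - K * exp(-rT).
S_0 * exp(-qT) = 102.2800 * 1.00000000 = 102.28000000
K * exp(-rT) = 96.2500 * 0.98412732 = 94.72225456
P = C - S*exp(-qT) + K*exp(-rT)
P = 15.5275 - 102.28000000 + 94.72225456 = 7.9698


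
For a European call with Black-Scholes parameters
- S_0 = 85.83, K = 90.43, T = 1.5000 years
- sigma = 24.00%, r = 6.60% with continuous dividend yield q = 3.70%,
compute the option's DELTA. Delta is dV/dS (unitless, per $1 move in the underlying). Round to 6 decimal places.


Answer: Delta = 0.517191

Derivation:
d1 = 0.1173459530; d2 = -0.1765928162
phi(d1) = 0.3962049823; exp(-qT) = 0.9460120237; exp(-rT) = 0.9057427080
N(d1) = 0.5467070443
Delta = exp(-qT) * N(d1) = 0.9460120237 * 0.5467070443 = 0.517191


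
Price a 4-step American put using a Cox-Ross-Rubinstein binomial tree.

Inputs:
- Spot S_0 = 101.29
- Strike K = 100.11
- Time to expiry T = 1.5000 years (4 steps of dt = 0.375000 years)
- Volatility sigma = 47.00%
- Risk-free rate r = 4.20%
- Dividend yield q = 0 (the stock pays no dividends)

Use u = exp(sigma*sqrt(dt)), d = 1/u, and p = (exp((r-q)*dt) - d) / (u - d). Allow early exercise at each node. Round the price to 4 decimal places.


Answer: Price = V(0,0) = 18.6056

Derivation:
dt = T/N = 0.375000
u = exp(sigma*sqrt(dt)) = 1.333511; d = 1/u = 0.749900
p = (exp((r-q)*dt) - d) / (u - d) = 0.455740
Discount per step: exp(-r*dt) = 0.984373
Stock lattice S(k, i) with i counting down-moves:
  k=0: S(0,0) = 101.2900
  k=1: S(1,0) = 135.0713; S(1,1) = 75.9574
  k=2: S(2,0) = 180.1190; S(2,1) = 101.2900; S(2,2) = 56.9605
  k=3: S(3,0) = 240.1906; S(3,1) = 135.0713; S(3,2) = 75.9574; S(3,3) = 42.7147
  k=4: S(4,0) = 320.2967; S(4,1) = 180.1190; S(4,2) = 101.2900; S(4,3) = 56.9605; S(4,4) = 32.0317
Terminal payoffs V(N, i) = max(K - S_T, 0):
  V(4,0) = 0.000000; V(4,1) = 0.000000; V(4,2) = 0.000000; V(4,3) = 43.149525; V(4,4) = 68.078253
Backward induction: V(k, i) = exp(-r*dt) * [p * V(k+1, i) + (1-p) * V(k+1, i+1)]; then take max(V_cont, immediate exercise) for American.
  V(3,0) = exp(-r*dt) * [p*0.000000 + (1-p)*0.000000] = 0.000000; exercise = 0.000000; V(3,0) = max -> 0.000000
  V(3,1) = exp(-r*dt) * [p*0.000000 + (1-p)*0.000000] = 0.000000; exercise = 0.000000; V(3,1) = max -> 0.000000
  V(3,2) = exp(-r*dt) * [p*0.000000 + (1-p)*43.149525] = 23.117590; exercise = 24.152601; V(3,2) = max -> 24.152601
  V(3,3) = exp(-r*dt) * [p*43.149525 + (1-p)*68.078253] = 55.830944; exercise = 57.395324; V(3,3) = max -> 57.395324
  V(2,0) = exp(-r*dt) * [p*0.000000 + (1-p)*0.000000] = 0.000000; exercise = 0.000000; V(2,0) = max -> 0.000000
  V(2,1) = exp(-r*dt) * [p*0.000000 + (1-p)*24.152601] = 12.939885; exercise = 0.000000; V(2,1) = max -> 12.939885
  V(2,2) = exp(-r*dt) * [p*24.152601 + (1-p)*57.395324] = 41.585145; exercise = 43.149525; V(2,2) = max -> 43.149525
  V(1,0) = exp(-r*dt) * [p*0.000000 + (1-p)*12.939885] = 6.932613; exercise = 0.000000; V(1,0) = max -> 6.932613
  V(1,1) = exp(-r*dt) * [p*12.939885 + (1-p)*43.149525] = 28.922655; exercise = 24.152601; V(1,1) = max -> 28.922655
  V(0,0) = exp(-r*dt) * [p*6.932613 + (1-p)*28.922655] = 18.605563; exercise = 0.000000; V(0,0) = max -> 18.605563


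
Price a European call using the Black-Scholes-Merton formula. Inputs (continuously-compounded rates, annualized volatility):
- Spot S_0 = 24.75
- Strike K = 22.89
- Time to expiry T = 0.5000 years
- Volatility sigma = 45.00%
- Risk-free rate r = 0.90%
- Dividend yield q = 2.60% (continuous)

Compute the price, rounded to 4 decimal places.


d1 = (ln(S/K) + (r - q + 0.5*sigma^2) * T) / (sigma * sqrt(T)) = 0.37791041
d2 = d1 - sigma * sqrt(T) = 0.05971236
exp(-rT) = 0.99551011; exp(-qT) = 0.98708414
C = S_0 * exp(-qT) * N(d1) - K * exp(-rT) * N(d2)
N(d1) = 0.64725142; N(d2) = 0.52380763
C = 24.7500 * 0.98708414 * 0.64725142 - 22.8900 * 0.99551011 * 0.52380763 = 3.8764

Answer: Price = 3.8764


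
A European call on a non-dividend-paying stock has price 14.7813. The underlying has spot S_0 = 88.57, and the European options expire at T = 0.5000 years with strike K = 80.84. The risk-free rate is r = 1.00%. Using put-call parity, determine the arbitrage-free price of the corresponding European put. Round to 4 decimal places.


Put-call parity: C - P = S_0 * exp(-qT) - K * exp(-rT).
S_0 * exp(-qT) = 88.5700 * 1.00000000 = 88.57000000
K * exp(-rT) = 80.8400 * 0.99501248 = 80.43680882
P = C - S*exp(-qT) + K*exp(-rT)
P = 14.7813 - 88.57000000 + 80.43680882 = 6.6481

Answer: Put price = 6.6481


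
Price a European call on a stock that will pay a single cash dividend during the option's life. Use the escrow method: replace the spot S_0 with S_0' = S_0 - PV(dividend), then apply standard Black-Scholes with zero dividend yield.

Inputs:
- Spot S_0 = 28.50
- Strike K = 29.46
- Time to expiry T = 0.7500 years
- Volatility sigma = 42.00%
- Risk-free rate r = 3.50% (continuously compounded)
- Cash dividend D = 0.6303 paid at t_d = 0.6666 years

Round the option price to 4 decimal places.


Answer: Price = 3.6890

Derivation:
PV(D) = D * exp(-r * t_d) = 0.6303 * 0.97693906 = 0.61576469
S_0' = S_0 - PV(D) = 28.5000 - 0.61576469 = 27.88423531
d1 = (ln(S_0'/K) + (r + sigma^2/2)*T) / (sigma*sqrt(T)) = 0.10290052
d2 = d1 - sigma*sqrt(T) = -0.26083015
exp(-rT) = 0.97409154
N(d1) = 0.54097904; N(d2) = 0.39711175
C = S_0' * N(d1) - K * exp(-rT) * N(d2) = 27.88423531 * 0.54097904 - 29.4600 * 0.97409154 * 0.39711175 = 3.6890


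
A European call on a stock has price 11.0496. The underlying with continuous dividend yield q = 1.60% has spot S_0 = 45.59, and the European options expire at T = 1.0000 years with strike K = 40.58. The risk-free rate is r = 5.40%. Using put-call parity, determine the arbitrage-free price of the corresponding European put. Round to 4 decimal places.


Answer: Put price = 4.6300

Derivation:
Put-call parity: C - P = S_0 * exp(-qT) - K * exp(-rT).
S_0 * exp(-qT) = 45.5900 * 0.98412732 = 44.86636452
K * exp(-rT) = 40.5800 * 0.94743211 = 38.44679488
P = C - S*exp(-qT) + K*exp(-rT)
P = 11.0496 - 44.86636452 + 38.44679488 = 4.6300


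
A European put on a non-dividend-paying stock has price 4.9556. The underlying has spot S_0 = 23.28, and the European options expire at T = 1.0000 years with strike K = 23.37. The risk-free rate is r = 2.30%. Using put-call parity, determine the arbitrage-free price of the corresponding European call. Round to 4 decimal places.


Answer: Call price = 5.3970

Derivation:
Put-call parity: C - P = S_0 * exp(-qT) - K * exp(-rT).
S_0 * exp(-qT) = 23.2800 * 1.00000000 = 23.28000000
K * exp(-rT) = 23.3700 * 0.97726248 = 22.83862425
C = P + S*exp(-qT) - K*exp(-rT)
C = 4.9556 + 23.28000000 - 22.83862425 = 5.3970


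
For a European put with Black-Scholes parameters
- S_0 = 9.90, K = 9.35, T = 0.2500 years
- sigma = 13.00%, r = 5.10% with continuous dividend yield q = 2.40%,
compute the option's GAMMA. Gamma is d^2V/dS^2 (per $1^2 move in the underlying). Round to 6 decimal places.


Answer: Gamma = 0.367903

Derivation:
d1 = 1.0157063668; d2 = 0.9507063668
phi(d1) = 0.2381705548; exp(-qT) = 0.9940179641; exp(-rT) = 0.9873309369
Gamma = exp(-qT) * phi(d1) / (S * sigma * sqrt(T)) = 0.9940179641 * 0.2381705548 / (9.9000 * 0.1300 * 0.5000000000) = 0.367903


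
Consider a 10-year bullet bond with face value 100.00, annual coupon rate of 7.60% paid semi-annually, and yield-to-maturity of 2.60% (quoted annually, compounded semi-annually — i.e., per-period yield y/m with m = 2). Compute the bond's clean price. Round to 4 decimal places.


Answer: Price = 143.7799

Derivation:
Coupon per period c = face * coupon_rate / m = 3.800000
Periods per year m = 2; per-period yield y/m = 0.013000
Number of cashflows N = 20
Cashflows (t years, CF_t, discount factor 1/(1+y/m)^(m*t), PV):
  t = 0.5000: CF_t = 3.800000, DF = 0.987167, PV = 3.751234
  t = 1.0000: CF_t = 3.800000, DF = 0.974498, PV = 3.703094
  t = 1.5000: CF_t = 3.800000, DF = 0.961992, PV = 3.655571
  t = 2.0000: CF_t = 3.800000, DF = 0.949647, PV = 3.608659
  t = 2.5000: CF_t = 3.800000, DF = 0.937460, PV = 3.562348
  t = 3.0000: CF_t = 3.800000, DF = 0.925429, PV = 3.516632
  t = 3.5000: CF_t = 3.800000, DF = 0.913553, PV = 3.471502
  t = 4.0000: CF_t = 3.800000, DF = 0.901829, PV = 3.426952
  t = 4.5000: CF_t = 3.800000, DF = 0.890256, PV = 3.382973
  t = 5.0000: CF_t = 3.800000, DF = 0.878831, PV = 3.339559
  t = 5.5000: CF_t = 3.800000, DF = 0.867553, PV = 3.296702
  t = 6.0000: CF_t = 3.800000, DF = 0.856420, PV = 3.254395
  t = 6.5000: CF_t = 3.800000, DF = 0.845429, PV = 3.212631
  t = 7.0000: CF_t = 3.800000, DF = 0.834580, PV = 3.171402
  t = 7.5000: CF_t = 3.800000, DF = 0.823869, PV = 3.130703
  t = 8.0000: CF_t = 3.800000, DF = 0.813296, PV = 3.090526
  t = 8.5000: CF_t = 3.800000, DF = 0.802859, PV = 3.050865
  t = 9.0000: CF_t = 3.800000, DF = 0.792556, PV = 3.011713
  t = 9.5000: CF_t = 3.800000, DF = 0.782385, PV = 2.973063
  t = 10.0000: CF_t = 103.800000, DF = 0.772345, PV = 80.169365
Price P = sum_t PV_t = 143.779892


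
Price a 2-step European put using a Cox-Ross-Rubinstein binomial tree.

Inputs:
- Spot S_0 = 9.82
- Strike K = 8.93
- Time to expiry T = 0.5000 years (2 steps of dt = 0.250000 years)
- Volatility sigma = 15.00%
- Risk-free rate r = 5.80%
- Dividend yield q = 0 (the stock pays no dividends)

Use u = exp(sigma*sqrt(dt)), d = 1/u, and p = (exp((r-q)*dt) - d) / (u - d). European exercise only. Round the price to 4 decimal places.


dt = T/N = 0.250000
u = exp(sigma*sqrt(dt)) = 1.077884; d = 1/u = 0.927743
p = (exp((r-q)*dt) - d) / (u - d) = 0.578538
Discount per step: exp(-r*dt) = 0.985605
Stock lattice S(k, i) with i counting down-moves:
  k=0: S(0,0) = 9.8200
  k=1: S(1,0) = 10.5848; S(1,1) = 9.1104
  k=2: S(2,0) = 11.4092; S(2,1) = 9.8200; S(2,2) = 8.4522
Terminal payoffs V(N, i) = max(K - S_T, 0):
  V(2,0) = 0.000000; V(2,1) = 0.000000; V(2,2) = 0.477848
Backward induction: V(k, i) = exp(-r*dt) * [p * V(k+1, i) + (1-p) * V(k+1, i+1)].
  V(1,0) = exp(-r*dt) * [p*0.000000 + (1-p)*0.000000] = 0.000000
  V(1,1) = exp(-r*dt) * [p*0.000000 + (1-p)*0.477848] = 0.198495
  V(0,0) = exp(-r*dt) * [p*0.000000 + (1-p)*0.198495] = 0.082454

Answer: Price = V(0,0) = 0.0825


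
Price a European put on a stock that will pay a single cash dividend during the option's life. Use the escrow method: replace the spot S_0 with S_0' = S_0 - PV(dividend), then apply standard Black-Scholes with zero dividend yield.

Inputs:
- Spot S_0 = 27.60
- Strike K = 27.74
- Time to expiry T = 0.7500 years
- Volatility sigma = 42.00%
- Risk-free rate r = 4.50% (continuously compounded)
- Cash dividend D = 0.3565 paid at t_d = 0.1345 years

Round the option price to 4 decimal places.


PV(D) = D * exp(-r * t_d) = 0.3565 * 0.99396578 = 0.35434880
S_0' = S_0 - PV(D) = 27.6000 - 0.35434880 = 27.24565120
d1 = (ln(S_0'/K) + (r + sigma^2/2)*T) / (sigma*sqrt(T)) = 0.22521748
d2 = d1 - sigma*sqrt(T) = -0.13851319
exp(-rT) = 0.96681318
N(-d1) = 0.41090505; N(-d2) = 0.55508258
P = K * exp(-rT) * N(-d2) - S_0' * N(-d1) = 27.7400 * 0.96681318 * 0.55508258 - 27.24565120 * 0.41090505 = 3.6916

Answer: Price = 3.6916


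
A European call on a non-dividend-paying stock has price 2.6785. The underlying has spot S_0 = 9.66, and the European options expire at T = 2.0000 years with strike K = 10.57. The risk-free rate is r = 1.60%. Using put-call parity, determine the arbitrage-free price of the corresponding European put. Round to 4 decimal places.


Answer: Put price = 3.2556

Derivation:
Put-call parity: C - P = S_0 * exp(-qT) - K * exp(-rT).
S_0 * exp(-qT) = 9.6600 * 1.00000000 = 9.66000000
K * exp(-rT) = 10.5700 * 0.96850658 = 10.23711457
P = C - S*exp(-qT) + K*exp(-rT)
P = 2.6785 - 9.66000000 + 10.23711457 = 3.2556


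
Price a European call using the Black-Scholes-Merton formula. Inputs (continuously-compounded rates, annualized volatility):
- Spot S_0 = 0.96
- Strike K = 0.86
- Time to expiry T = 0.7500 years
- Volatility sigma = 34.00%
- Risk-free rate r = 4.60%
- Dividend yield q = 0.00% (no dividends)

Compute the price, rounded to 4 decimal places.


d1 = (ln(S/K) + (r - q + 0.5*sigma^2) * T) / (sigma * sqrt(T)) = 0.63797509
d2 = d1 - sigma * sqrt(T) = 0.34352645
exp(-rT) = 0.96608834; exp(-qT) = 1.00000000
C = S_0 * exp(-qT) * N(d1) - K * exp(-rT) * N(d2)
N(d1) = 0.73825505; N(d2) = 0.63439878
C = 0.9600 * 1.00000000 * 0.73825505 - 0.8600 * 0.96608834 * 0.63439878 = 0.1816

Answer: Price = 0.1816


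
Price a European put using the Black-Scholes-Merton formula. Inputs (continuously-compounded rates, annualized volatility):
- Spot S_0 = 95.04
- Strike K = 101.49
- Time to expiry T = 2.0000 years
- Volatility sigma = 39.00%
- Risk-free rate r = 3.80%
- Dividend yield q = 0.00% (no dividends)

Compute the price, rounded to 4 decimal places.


Answer: Price = 20.0586

Derivation:
d1 = (ln(S/K) + (r - q + 0.5*sigma^2) * T) / (sigma * sqrt(T)) = 0.29451466
d2 = d1 - sigma * sqrt(T) = -0.25702863
exp(-rT) = 0.92681621; exp(-qT) = 1.00000000
P = K * exp(-rT) * N(-d2) - S_0 * exp(-qT) * N(-d1)
N(-d1) = 0.38418233; N(-d2) = 0.60142166
P = 101.4900 * 0.92681621 * 0.60142166 - 95.0400 * 1.00000000 * 0.38418233 = 20.0586


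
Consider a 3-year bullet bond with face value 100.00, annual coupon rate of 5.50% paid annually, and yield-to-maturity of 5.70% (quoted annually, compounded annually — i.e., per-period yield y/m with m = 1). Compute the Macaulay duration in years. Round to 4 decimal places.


Answer: Macaulay duration = 2.8459 years

Derivation:
Coupon per period c = face * coupon_rate / m = 5.500000
Periods per year m = 1; per-period yield y/m = 0.057000
Number of cashflows N = 3
Cashflows (t years, CF_t, discount factor 1/(1+y/m)^(m*t), PV):
  t = 1.0000: CF_t = 5.500000, DF = 0.946074, PV = 5.203406
  t = 2.0000: CF_t = 5.500000, DF = 0.895056, PV = 4.922806
  t = 3.0000: CF_t = 105.500000, DF = 0.846789, PV = 89.336205
Price P = sum_t PV_t = 99.462416
Macaulay numerator sum_t t * PV_t:
  t * PV_t at t = 1.0000: 5.203406
  t * PV_t at t = 2.0000: 9.845612
  t * PV_t at t = 3.0000: 268.008614
Macaulay duration D = (sum_t t * PV_t) / P = 283.057631 / 99.462416 = 2.845875


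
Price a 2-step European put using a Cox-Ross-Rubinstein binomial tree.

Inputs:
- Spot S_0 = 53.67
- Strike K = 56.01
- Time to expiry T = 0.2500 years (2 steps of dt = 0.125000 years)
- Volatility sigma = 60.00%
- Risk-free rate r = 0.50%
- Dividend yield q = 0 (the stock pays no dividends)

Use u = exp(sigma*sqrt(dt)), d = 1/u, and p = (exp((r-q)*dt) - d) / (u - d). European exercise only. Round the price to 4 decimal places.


dt = T/N = 0.125000
u = exp(sigma*sqrt(dt)) = 1.236311; d = 1/u = 0.808858
p = (exp((r-q)*dt) - d) / (u - d) = 0.448628
Discount per step: exp(-r*dt) = 0.999375
Stock lattice S(k, i) with i counting down-moves:
  k=0: S(0,0) = 53.6700
  k=1: S(1,0) = 66.3528; S(1,1) = 43.4114
  k=2: S(2,0) = 82.0327; S(2,1) = 53.6700; S(2,2) = 35.1137
Terminal payoffs V(N, i) = max(K - S_T, 0):
  V(2,0) = 0.000000; V(2,1) = 2.340000; V(2,2) = 20.896344
Backward induction: V(k, i) = exp(-r*dt) * [p * V(k+1, i) + (1-p) * V(k+1, i+1)].
  V(1,0) = exp(-r*dt) * [p*0.000000 + (1-p)*2.340000] = 1.289405
  V(1,1) = exp(-r*dt) * [p*2.340000 + (1-p)*20.896344] = 12.563602
  V(0,0) = exp(-r*dt) * [p*1.289405 + (1-p)*12.563602] = 7.500997

Answer: Price = V(0,0) = 7.5010


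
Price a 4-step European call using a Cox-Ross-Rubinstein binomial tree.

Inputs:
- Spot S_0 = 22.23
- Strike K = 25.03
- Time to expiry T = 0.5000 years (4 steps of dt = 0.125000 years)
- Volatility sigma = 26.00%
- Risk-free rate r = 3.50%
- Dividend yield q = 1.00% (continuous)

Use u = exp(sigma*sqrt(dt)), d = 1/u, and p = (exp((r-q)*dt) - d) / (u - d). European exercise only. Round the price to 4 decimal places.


dt = T/N = 0.125000
u = exp(sigma*sqrt(dt)) = 1.096281; d = 1/u = 0.912175
p = (exp((r-q)*dt) - d) / (u - d) = 0.494036
Discount per step: exp(-r*dt) = 0.995635
Stock lattice S(k, i) with i counting down-moves:
  k=0: S(0,0) = 22.2300
  k=1: S(1,0) = 24.3703; S(1,1) = 20.2776
  k=2: S(2,0) = 26.7167; S(2,1) = 22.2300; S(2,2) = 18.4967
  k=3: S(3,0) = 29.2891; S(3,1) = 24.3703; S(3,2) = 20.2776; S(3,3) = 16.8723
  k=4: S(4,0) = 32.1091; S(4,1) = 26.7167; S(4,2) = 22.2300; S(4,3) = 18.4967; S(4,4) = 15.3905
Terminal payoffs V(N, i) = max(S_T - K, 0):
  V(4,0) = 7.079061; V(4,1) = 1.686744; V(4,2) = 0.000000; V(4,3) = 0.000000; V(4,4) = 0.000000
Backward induction: V(k, i) = exp(-r*dt) * [p * V(k+1, i) + (1-p) * V(k+1, i+1)].
  V(3,0) = exp(-r*dt) * [p*7.079061 + (1-p)*1.686744] = 4.331748
  V(3,1) = exp(-r*dt) * [p*1.686744 + (1-p)*0.000000] = 0.829674
  V(3,2) = exp(-r*dt) * [p*0.000000 + (1-p)*0.000000] = 0.000000
  V(3,3) = exp(-r*dt) * [p*0.000000 + (1-p)*0.000000] = 0.000000
  V(2,0) = exp(-r*dt) * [p*4.331748 + (1-p)*0.829674] = 2.548648
  V(2,1) = exp(-r*dt) * [p*0.829674 + (1-p)*0.000000] = 0.408099
  V(2,2) = exp(-r*dt) * [p*0.000000 + (1-p)*0.000000] = 0.000000
  V(1,0) = exp(-r*dt) * [p*2.548648 + (1-p)*0.408099] = 1.459208
  V(1,1) = exp(-r*dt) * [p*0.408099 + (1-p)*0.000000] = 0.200735
  V(0,0) = exp(-r*dt) * [p*1.459208 + (1-p)*0.200735] = 0.818875

Answer: Price = V(0,0) = 0.8189


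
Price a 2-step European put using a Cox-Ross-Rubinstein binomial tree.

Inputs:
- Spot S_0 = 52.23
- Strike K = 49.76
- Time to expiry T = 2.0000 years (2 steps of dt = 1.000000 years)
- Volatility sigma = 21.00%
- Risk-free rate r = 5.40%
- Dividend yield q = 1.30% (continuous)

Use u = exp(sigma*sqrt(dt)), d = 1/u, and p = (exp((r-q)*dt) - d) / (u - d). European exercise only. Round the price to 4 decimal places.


Answer: Price = V(0,0) = 2.8494

Derivation:
dt = T/N = 1.000000
u = exp(sigma*sqrt(dt)) = 1.233678; d = 1/u = 0.810584
p = (exp((r-q)*dt) - d) / (u - d) = 0.546611
Discount per step: exp(-r*dt) = 0.947432
Stock lattice S(k, i) with i counting down-moves:
  k=0: S(0,0) = 52.2300
  k=1: S(1,0) = 64.4350; S(1,1) = 42.3368
  k=2: S(2,0) = 79.4921; S(2,1) = 52.2300; S(2,2) = 34.3176
Terminal payoffs V(N, i) = max(K - S_T, 0):
  V(2,0) = 0.000000; V(2,1) = 0.000000; V(2,2) = 15.442445
Backward induction: V(k, i) = exp(-r*dt) * [p * V(k+1, i) + (1-p) * V(k+1, i+1)].
  V(1,0) = exp(-r*dt) * [p*0.000000 + (1-p)*0.000000] = 0.000000
  V(1,1) = exp(-r*dt) * [p*0.000000 + (1-p)*15.442445] = 6.633379
  V(0,0) = exp(-r*dt) * [p*0.000000 + (1-p)*6.633379] = 2.849401


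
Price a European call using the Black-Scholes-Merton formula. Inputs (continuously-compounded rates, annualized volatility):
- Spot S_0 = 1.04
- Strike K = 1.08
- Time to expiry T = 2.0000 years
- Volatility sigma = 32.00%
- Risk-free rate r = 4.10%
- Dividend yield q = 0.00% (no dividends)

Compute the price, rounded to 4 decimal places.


Answer: Price = 0.2055

Derivation:
d1 = (ln(S/K) + (r - q + 0.5*sigma^2) * T) / (sigma * sqrt(T)) = 0.32407515
d2 = d1 - sigma * sqrt(T) = -0.12847319
exp(-rT) = 0.92127196; exp(-qT) = 1.00000000
C = S_0 * exp(-qT) * N(d1) - K * exp(-rT) * N(d2)
N(d1) = 0.62705943; N(d2) = 0.44888726
C = 1.0400 * 1.00000000 * 0.62705943 - 1.0800 * 0.92127196 * 0.44888726 = 0.2055


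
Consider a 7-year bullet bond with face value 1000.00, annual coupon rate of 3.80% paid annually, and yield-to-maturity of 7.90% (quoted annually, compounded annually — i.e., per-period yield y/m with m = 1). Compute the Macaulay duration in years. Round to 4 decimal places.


Coupon per period c = face * coupon_rate / m = 38.000000
Periods per year m = 1; per-period yield y/m = 0.079000
Number of cashflows N = 7
Cashflows (t years, CF_t, discount factor 1/(1+y/m)^(m*t), PV):
  t = 1.0000: CF_t = 38.000000, DF = 0.926784, PV = 35.217794
  t = 2.0000: CF_t = 38.000000, DF = 0.858929, PV = 32.639290
  t = 3.0000: CF_t = 38.000000, DF = 0.796041, PV = 30.249574
  t = 4.0000: CF_t = 38.000000, DF = 0.737758, PV = 28.034823
  t = 5.0000: CF_t = 38.000000, DF = 0.683743, PV = 25.982227
  t = 6.0000: CF_t = 38.000000, DF = 0.633682, PV = 24.079914
  t = 7.0000: CF_t = 1038.000000, DF = 0.587286, PV = 609.603204
Price P = sum_t PV_t = 785.806826
Macaulay numerator sum_t t * PV_t:
  t * PV_t at t = 1.0000: 35.217794
  t * PV_t at t = 2.0000: 65.278581
  t * PV_t at t = 3.0000: 90.748722
  t * PV_t at t = 4.0000: 112.139292
  t * PV_t at t = 5.0000: 129.911135
  t * PV_t at t = 6.0000: 144.479483
  t * PV_t at t = 7.0000: 4267.222426
Macaulay duration D = (sum_t t * PV_t) / P = 4844.997433 / 785.806826 = 6.165634

Answer: Macaulay duration = 6.1656 years


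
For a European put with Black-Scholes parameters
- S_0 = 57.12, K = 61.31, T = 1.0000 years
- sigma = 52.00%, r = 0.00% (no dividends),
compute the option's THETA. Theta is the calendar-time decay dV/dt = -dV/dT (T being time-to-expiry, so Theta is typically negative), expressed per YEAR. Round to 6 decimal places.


d1 = 0.1238679928; d2 = -0.3961320072
phi(d1) = 0.3958934486; exp(-qT) = 1.0000000000; exp(-rT) = 1.0000000000
Theta = -S*exp(-qT)*phi(d1)*sigma/(2*sqrt(T)) + r*K*exp(-rT)*N(-d2) - q*S*exp(-qT)*N(-d1)
N(-d1) = 0.4507098979; N(-d2) = 0.6539961764; sqrt(T) = 1.0000000000
Term 1 = -57.1200 * 1.0000000000 * 0.3958934486 * 0.5200 / (2 * 1.0000000000) = -5.8794927838
Term 2 = 0.0000 * 61.3100 * 1.0000000000 * 0.6539961764 = 0.0000000000
Term 3 = 0 (no dividend yield, q = 0)
Theta = -5.8794927838 + (0.0000000000) + (0.0000000000) = -5.879493

Answer: Theta = -5.879493


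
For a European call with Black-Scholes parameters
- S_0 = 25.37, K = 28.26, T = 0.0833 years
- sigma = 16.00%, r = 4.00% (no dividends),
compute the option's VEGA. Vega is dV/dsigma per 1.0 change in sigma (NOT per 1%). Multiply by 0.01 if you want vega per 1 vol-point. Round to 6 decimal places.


Answer: Vega = 0.237206

Derivation:
d1 = -2.2408941273; d2 = -2.2870729103
phi(d1) = 0.0323953049; exp(-qT) = 1.0000000000; exp(-rT) = 0.9966735450
Vega = S * exp(-qT) * phi(d1) * sqrt(T) = 25.3700 * 1.0000000000 * 0.0323953049 * 0.2886173938 = 0.237206


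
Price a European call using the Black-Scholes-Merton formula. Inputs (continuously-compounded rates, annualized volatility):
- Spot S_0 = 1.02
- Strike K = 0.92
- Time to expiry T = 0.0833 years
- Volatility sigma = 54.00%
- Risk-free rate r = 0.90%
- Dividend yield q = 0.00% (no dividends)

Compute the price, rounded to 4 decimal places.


Answer: Price = 0.1235

Derivation:
d1 = (ln(S/K) + (r - q + 0.5*sigma^2) * T) / (sigma * sqrt(T)) = 0.74479660
d2 = d1 - sigma * sqrt(T) = 0.58894320
exp(-rT) = 0.99925058; exp(-qT) = 1.00000000
C = S_0 * exp(-qT) * N(d1) - K * exp(-rT) * N(d2)
N(d1) = 0.77180265; N(d2) = 0.72205031
C = 1.0200 * 1.00000000 * 0.77180265 - 0.9200 * 0.99925058 * 0.72205031 = 0.1235


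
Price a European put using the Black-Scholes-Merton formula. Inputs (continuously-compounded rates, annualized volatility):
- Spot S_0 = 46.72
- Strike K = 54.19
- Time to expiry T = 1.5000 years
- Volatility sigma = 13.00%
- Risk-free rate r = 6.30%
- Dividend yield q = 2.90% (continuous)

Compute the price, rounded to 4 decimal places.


Answer: Price = 5.8084

Derivation:
d1 = (ln(S/K) + (r - q + 0.5*sigma^2) * T) / (sigma * sqrt(T)) = -0.53165893
d2 = d1 - sigma * sqrt(T) = -0.69087576
exp(-rT) = 0.90982773; exp(-qT) = 0.95743255
P = K * exp(-rT) * N(-d2) - S_0 * exp(-qT) * N(-d1)
N(-d1) = 0.70251888; N(-d2) = 0.75517819
P = 54.1900 * 0.90982773 * 0.75517819 - 46.7200 * 0.95743255 * 0.70251888 = 5.8084


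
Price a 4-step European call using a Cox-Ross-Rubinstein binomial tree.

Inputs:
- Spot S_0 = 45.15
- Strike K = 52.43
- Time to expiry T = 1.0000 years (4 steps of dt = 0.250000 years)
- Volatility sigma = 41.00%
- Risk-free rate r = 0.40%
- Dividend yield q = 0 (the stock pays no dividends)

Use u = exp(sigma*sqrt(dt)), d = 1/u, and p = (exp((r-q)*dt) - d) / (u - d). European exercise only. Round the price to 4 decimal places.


dt = T/N = 0.250000
u = exp(sigma*sqrt(dt)) = 1.227525; d = 1/u = 0.814647
p = (exp((r-q)*dt) - d) / (u - d) = 0.451352
Discount per step: exp(-r*dt) = 0.999000
Stock lattice S(k, i) with i counting down-moves:
  k=0: S(0,0) = 45.1500
  k=1: S(1,0) = 55.4228; S(1,1) = 36.7813
  k=2: S(2,0) = 68.0328; S(2,1) = 45.1500; S(2,2) = 29.9638
  k=3: S(3,0) = 83.5120; S(3,1) = 55.4228; S(3,2) = 36.7813; S(3,3) = 24.4099
  k=4: S(4,0) = 102.5131; S(4,1) = 68.0328; S(4,2) = 45.1500; S(4,3) = 29.9638; S(4,4) = 19.8855
Terminal payoffs V(N, i) = max(S_T - K, 0):
  V(4,0) = 50.083068; V(4,1) = 15.602823; V(4,2) = 0.000000; V(4,3) = 0.000000; V(4,4) = 0.000000
Backward induction: V(k, i) = exp(-r*dt) * [p * V(k+1, i) + (1-p) * V(k+1, i+1)].
  V(3,0) = exp(-r*dt) * [p*50.083068 + (1-p)*15.602823] = 31.134399
  V(3,1) = exp(-r*dt) * [p*15.602823 + (1-p)*0.000000] = 7.035326
  V(3,2) = exp(-r*dt) * [p*0.000000 + (1-p)*0.000000] = 0.000000
  V(3,3) = exp(-r*dt) * [p*0.000000 + (1-p)*0.000000] = 0.000000
  V(2,0) = exp(-r*dt) * [p*31.134399 + (1-p)*7.035326] = 17.894587
  V(2,1) = exp(-r*dt) * [p*7.035326 + (1-p)*0.000000] = 3.172234
  V(2,2) = exp(-r*dt) * [p*0.000000 + (1-p)*0.000000] = 0.000000
  V(1,0) = exp(-r*dt) * [p*17.894587 + (1-p)*3.172234] = 9.807385
  V(1,1) = exp(-r*dt) * [p*3.172234 + (1-p)*0.000000] = 1.430363
  V(0,0) = exp(-r*dt) * [p*9.807385 + (1-p)*1.430363] = 5.206140

Answer: Price = V(0,0) = 5.2061


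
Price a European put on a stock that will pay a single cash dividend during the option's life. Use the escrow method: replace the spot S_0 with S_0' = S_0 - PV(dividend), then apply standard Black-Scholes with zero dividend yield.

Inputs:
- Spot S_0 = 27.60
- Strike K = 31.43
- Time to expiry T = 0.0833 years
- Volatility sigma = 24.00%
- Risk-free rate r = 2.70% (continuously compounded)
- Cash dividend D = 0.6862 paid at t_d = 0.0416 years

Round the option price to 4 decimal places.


Answer: Price = 4.4545

Derivation:
PV(D) = D * exp(-r * t_d) = 0.6862 * 0.99887743 = 0.68542969
S_0' = S_0 - PV(D) = 27.6000 - 0.68542969 = 26.91457031
d1 = (ln(S_0'/K) + (r + sigma^2/2)*T) / (sigma*sqrt(T)) = -2.17194873
d2 = d1 - sigma*sqrt(T) = -2.24121691
exp(-rT) = 0.99775343
N(-d1) = 0.98507023; N(-d2) = 0.98749399
P = K * exp(-rT) * N(-d2) - S_0' * N(-d1) = 31.4300 * 0.99775343 * 0.98749399 - 26.91457031 * 0.98507023 = 4.4545


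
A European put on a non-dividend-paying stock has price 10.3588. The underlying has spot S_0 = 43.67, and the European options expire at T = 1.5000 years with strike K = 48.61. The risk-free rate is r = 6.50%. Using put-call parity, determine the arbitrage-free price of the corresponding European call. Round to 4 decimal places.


Put-call parity: C - P = S_0 * exp(-qT) - K * exp(-rT).
S_0 * exp(-qT) = 43.6700 * 1.00000000 = 43.67000000
K * exp(-rT) = 48.6100 * 0.90710234 = 44.09424482
C = P + S*exp(-qT) - K*exp(-rT)
C = 10.3588 + 43.67000000 - 44.09424482 = 9.9346

Answer: Call price = 9.9346


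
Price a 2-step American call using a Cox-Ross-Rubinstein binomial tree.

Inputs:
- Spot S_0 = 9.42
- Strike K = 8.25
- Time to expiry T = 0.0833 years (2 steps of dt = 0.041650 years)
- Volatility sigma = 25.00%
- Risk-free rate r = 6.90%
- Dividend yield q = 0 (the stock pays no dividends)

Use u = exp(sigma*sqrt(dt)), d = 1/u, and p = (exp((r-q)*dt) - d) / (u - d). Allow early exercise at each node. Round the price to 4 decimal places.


dt = T/N = 0.041650
u = exp(sigma*sqrt(dt)) = 1.052345; d = 1/u = 0.950259
p = (exp((r-q)*dt) - d) / (u - d) = 0.515439
Discount per step: exp(-r*dt) = 0.997130
Stock lattice S(k, i) with i counting down-moves:
  k=0: S(0,0) = 9.4200
  k=1: S(1,0) = 9.9131; S(1,1) = 8.9514
  k=2: S(2,0) = 10.4320; S(2,1) = 9.4200; S(2,2) = 8.5062
Terminal payoffs V(N, i) = max(S_T - K, 0):
  V(2,0) = 2.181987; V(2,1) = 1.170000; V(2,2) = 0.256184
Backward induction: V(k, i) = exp(-r*dt) * [p * V(k+1, i) + (1-p) * V(k+1, i+1)]; then take max(V_cont, immediate exercise) for American.
  V(1,0) = exp(-r*dt) * [p*2.181987 + (1-p)*1.170000] = 1.686763; exercise = 1.663088; V(1,0) = max -> 1.686763
  V(1,1) = exp(-r*dt) * [p*1.170000 + (1-p)*0.256184] = 0.725114; exercise = 0.701439; V(1,1) = max -> 0.725114
  V(0,0) = exp(-r*dt) * [p*1.686763 + (1-p)*0.725114] = 1.217283; exercise = 1.170000; V(0,0) = max -> 1.217283

Answer: Price = V(0,0) = 1.2173


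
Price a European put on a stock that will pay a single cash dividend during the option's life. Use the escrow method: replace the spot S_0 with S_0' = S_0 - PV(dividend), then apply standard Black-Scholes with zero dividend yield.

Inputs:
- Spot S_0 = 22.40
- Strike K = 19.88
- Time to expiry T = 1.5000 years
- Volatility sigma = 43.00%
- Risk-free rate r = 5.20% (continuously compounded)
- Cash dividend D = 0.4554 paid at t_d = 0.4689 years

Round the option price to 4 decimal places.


Answer: Price = 2.6351

Derivation:
PV(D) = D * exp(-r * t_d) = 0.4554 * 0.97591206 = 0.44443035
S_0' = S_0 - PV(D) = 22.4000 - 0.44443035 = 21.95556965
d1 = (ln(S_0'/K) + (r + sigma^2/2)*T) / (sigma*sqrt(T)) = 0.59999520
d2 = d1 - sigma*sqrt(T) = 0.07335490
exp(-rT) = 0.92496443
N(-d1) = 0.27425472; N(-d2) = 0.47076185
P = K * exp(-rT) * N(-d2) - S_0' * N(-d1) = 19.8800 * 0.92496443 * 0.47076185 - 21.95556965 * 0.27425472 = 2.6351


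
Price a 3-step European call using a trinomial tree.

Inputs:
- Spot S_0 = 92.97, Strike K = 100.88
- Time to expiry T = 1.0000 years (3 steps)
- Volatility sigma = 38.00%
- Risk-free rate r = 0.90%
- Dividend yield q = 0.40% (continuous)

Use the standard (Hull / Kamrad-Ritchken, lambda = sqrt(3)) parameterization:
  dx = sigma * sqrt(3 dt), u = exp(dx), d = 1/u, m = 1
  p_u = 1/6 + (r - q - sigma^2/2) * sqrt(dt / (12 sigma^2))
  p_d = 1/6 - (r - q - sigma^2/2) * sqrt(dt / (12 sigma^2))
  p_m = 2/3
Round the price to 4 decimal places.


Answer: Price = V(0,0) = 10.8810

Derivation:
dt = T/N = 0.333333; dx = sigma*sqrt(3*dt) = 0.380000
u = exp(dx) = 1.462285; d = 1/u = 0.683861
p_u = 0.137193, p_m = 0.666667, p_d = 0.196140
Discount per step: exp(-r*dt) = 0.997004
Stock lattice S(k, j) with j the centered position index:
  k=0: S(0,+0) = 92.9700
  k=1: S(1,-1) = 63.5786; S(1,+0) = 92.9700; S(1,+1) = 135.9486
  k=2: S(2,-2) = 43.4789; S(2,-1) = 63.5786; S(2,+0) = 92.9700; S(2,+1) = 135.9486; S(2,+2) = 198.7955
  k=3: S(3,-3) = 29.7336; S(3,-2) = 43.4789; S(3,-1) = 63.5786; S(3,+0) = 92.9700; S(3,+1) = 135.9486; S(3,+2) = 198.7955; S(3,+3) = 290.6957
Terminal payoffs V(N, j) = max(S_T - K, 0):
  V(3,-3) = 0.000000; V(3,-2) = 0.000000; V(3,-1) = 0.000000; V(3,+0) = 0.000000; V(3,+1) = 35.068598; V(3,+2) = 97.915540; V(3,+3) = 189.815655
Backward induction: V(k, j) = exp(-r*dt) * [p_u * V(k+1, j+1) + p_m * V(k+1, j) + p_d * V(k+1, j-1)]
  V(2,-2) = exp(-r*dt) * [p_u*0.000000 + p_m*0.000000 + p_d*0.000000] = 0.000000
  V(2,-1) = exp(-r*dt) * [p_u*0.000000 + p_m*0.000000 + p_d*0.000000] = 0.000000
  V(2,+0) = exp(-r*dt) * [p_u*35.068598 + p_m*0.000000 + p_d*0.000000] = 4.796754
  V(2,+1) = exp(-r*dt) * [p_u*97.915540 + p_m*35.068598 + p_d*0.000000] = 36.702119
  V(2,+2) = exp(-r*dt) * [p_u*189.815655 + p_m*97.915540 + p_d*35.068598] = 97.902621
  V(1,-1) = exp(-r*dt) * [p_u*4.796754 + p_m*0.000000 + p_d*0.000000] = 0.656110
  V(1,+0) = exp(-r*dt) * [p_u*36.702119 + p_m*4.796754 + p_d*0.000000] = 8.208447
  V(1,+1) = exp(-r*dt) * [p_u*97.902621 + p_m*36.702119 + p_d*4.796754] = 38.724122
  V(0,+0) = exp(-r*dt) * [p_u*38.724122 + p_m*8.208447 + p_d*0.656110] = 10.880973


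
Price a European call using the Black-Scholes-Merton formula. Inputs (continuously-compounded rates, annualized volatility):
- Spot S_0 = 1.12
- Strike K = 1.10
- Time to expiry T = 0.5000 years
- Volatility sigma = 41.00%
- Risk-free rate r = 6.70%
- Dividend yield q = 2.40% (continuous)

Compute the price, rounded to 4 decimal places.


Answer: Price = 0.1477

Derivation:
d1 = (ln(S/K) + (r - q + 0.5*sigma^2) * T) / (sigma * sqrt(T)) = 0.28126813
d2 = d1 - sigma * sqrt(T) = -0.00864565
exp(-rT) = 0.96705491; exp(-qT) = 0.98807171
C = S_0 * exp(-qT) * N(d1) - K * exp(-rT) * N(d2)
N(d1) = 0.61074762; N(d2) = 0.49655093
C = 1.1200 * 0.98807171 * 0.61074762 - 1.1000 * 0.96705491 * 0.49655093 = 0.1477


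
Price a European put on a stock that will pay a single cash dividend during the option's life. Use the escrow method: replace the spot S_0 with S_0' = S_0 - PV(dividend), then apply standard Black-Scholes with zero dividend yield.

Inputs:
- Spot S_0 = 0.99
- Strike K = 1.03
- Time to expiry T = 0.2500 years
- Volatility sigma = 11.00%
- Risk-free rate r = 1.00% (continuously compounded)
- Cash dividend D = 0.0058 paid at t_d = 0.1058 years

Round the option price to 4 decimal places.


PV(D) = D * exp(-r * t_d) = 0.0058 * 0.99894256 = 0.00579387
S_0' = S_0 - PV(D) = 0.9900 - 0.00579387 = 0.98420613
d1 = (ln(S_0'/K) + (r + sigma^2/2)*T) / (sigma*sqrt(T)) = -0.75393129
d2 = d1 - sigma*sqrt(T) = -0.80893129
exp(-rT) = 0.99750312
N(-d1) = 0.77455476; N(-d2) = 0.79072267
P = K * exp(-rT) * N(-d2) - S_0' * N(-d1) = 1.0300 * 0.99750312 * 0.79072267 - 0.98420613 * 0.77455476 = 0.0501

Answer: Price = 0.0501


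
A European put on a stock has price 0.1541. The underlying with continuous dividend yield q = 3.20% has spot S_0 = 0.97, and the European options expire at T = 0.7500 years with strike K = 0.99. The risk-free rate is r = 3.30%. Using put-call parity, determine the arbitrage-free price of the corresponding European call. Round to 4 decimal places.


Answer: Call price = 0.1353

Derivation:
Put-call parity: C - P = S_0 * exp(-qT) - K * exp(-rT).
S_0 * exp(-qT) = 0.9700 * 0.97628571 = 0.94699714
K * exp(-rT) = 0.9900 * 0.97555377 = 0.96579823
C = P + S*exp(-qT) - K*exp(-rT)
C = 0.1541 + 0.94699714 - 0.96579823 = 0.1353


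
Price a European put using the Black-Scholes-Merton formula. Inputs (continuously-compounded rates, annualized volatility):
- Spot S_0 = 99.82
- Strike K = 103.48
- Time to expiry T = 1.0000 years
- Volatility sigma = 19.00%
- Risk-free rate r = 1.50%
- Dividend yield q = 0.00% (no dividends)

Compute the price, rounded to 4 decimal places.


d1 = (ln(S/K) + (r - q + 0.5*sigma^2) * T) / (sigma * sqrt(T)) = -0.01557786
d2 = d1 - sigma * sqrt(T) = -0.20557786
exp(-rT) = 0.98511194; exp(-qT) = 1.00000000
P = K * exp(-rT) * N(-d2) - S_0 * exp(-qT) * N(-d1)
N(-d1) = 0.50621442; N(-d2) = 0.58143966
P = 103.4800 * 0.98511194 * 0.58143966 - 99.8200 * 1.00000000 * 0.50621442 = 8.7413

Answer: Price = 8.7413


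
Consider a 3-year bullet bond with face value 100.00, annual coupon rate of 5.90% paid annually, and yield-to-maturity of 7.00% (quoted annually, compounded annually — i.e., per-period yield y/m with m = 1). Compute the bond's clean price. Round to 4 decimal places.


Answer: Price = 97.1133

Derivation:
Coupon per period c = face * coupon_rate / m = 5.900000
Periods per year m = 1; per-period yield y/m = 0.070000
Number of cashflows N = 3
Cashflows (t years, CF_t, discount factor 1/(1+y/m)^(m*t), PV):
  t = 1.0000: CF_t = 5.900000, DF = 0.934579, PV = 5.514019
  t = 2.0000: CF_t = 5.900000, DF = 0.873439, PV = 5.153288
  t = 3.0000: CF_t = 105.900000, DF = 0.816298, PV = 86.445945
Price P = sum_t PV_t = 97.113252


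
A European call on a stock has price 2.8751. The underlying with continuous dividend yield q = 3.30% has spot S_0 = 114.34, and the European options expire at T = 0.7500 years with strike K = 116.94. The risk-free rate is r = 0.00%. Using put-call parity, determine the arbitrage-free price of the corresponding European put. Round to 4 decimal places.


Put-call parity: C - P = S_0 * exp(-qT) - K * exp(-rT).
S_0 * exp(-qT) = 114.3400 * 0.97555377 = 111.54481806
K * exp(-rT) = 116.9400 * 1.00000000 = 116.94000000
P = C - S*exp(-qT) + K*exp(-rT)
P = 2.8751 - 111.54481806 + 116.94000000 = 8.2703

Answer: Put price = 8.2703


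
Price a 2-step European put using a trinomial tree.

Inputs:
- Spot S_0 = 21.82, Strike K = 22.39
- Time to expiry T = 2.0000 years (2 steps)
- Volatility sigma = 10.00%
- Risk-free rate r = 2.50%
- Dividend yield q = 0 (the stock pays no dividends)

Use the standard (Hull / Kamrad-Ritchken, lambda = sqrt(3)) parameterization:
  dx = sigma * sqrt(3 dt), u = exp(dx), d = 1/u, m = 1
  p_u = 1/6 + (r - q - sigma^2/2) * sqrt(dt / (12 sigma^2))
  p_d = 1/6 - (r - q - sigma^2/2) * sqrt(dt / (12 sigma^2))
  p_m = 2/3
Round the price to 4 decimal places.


Answer: Price = V(0,0) = 0.9042

Derivation:
dt = T/N = 1.000000; dx = sigma*sqrt(3*dt) = 0.173205
u = exp(dx) = 1.189110; d = 1/u = 0.840965
p_u = 0.224402, p_m = 0.666667, p_d = 0.108932
Discount per step: exp(-r*dt) = 0.975310
Stock lattice S(k, j) with j the centered position index:
  k=0: S(0,+0) = 21.8200
  k=1: S(1,-1) = 18.3499; S(1,+0) = 21.8200; S(1,+1) = 25.9464
  k=2: S(2,-2) = 15.4316; S(2,-1) = 18.3499; S(2,+0) = 21.8200; S(2,+1) = 25.9464; S(2,+2) = 30.8531
Terminal payoffs V(N, j) = max(K - S_T, 0):
  V(2,-2) = 6.958408; V(2,-1) = 4.040141; V(2,+0) = 0.570000; V(2,+1) = 0.000000; V(2,+2) = 0.000000
Backward induction: V(k, j) = exp(-r*dt) * [p_u * V(k+1, j+1) + p_m * V(k+1, j) + p_d * V(k+1, j-1)]
  V(1,-1) = exp(-r*dt) * [p_u*0.570000 + p_m*4.040141 + p_d*6.958408] = 3.490953
  V(1,+0) = exp(-r*dt) * [p_u*0.000000 + p_m*0.570000 + p_d*4.040141] = 0.799851
  V(1,+1) = exp(-r*dt) * [p_u*0.000000 + p_m*0.000000 + p_d*0.570000] = 0.060558
  V(0,+0) = exp(-r*dt) * [p_u*0.060558 + p_m*0.799851 + p_d*3.490953] = 0.904208
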